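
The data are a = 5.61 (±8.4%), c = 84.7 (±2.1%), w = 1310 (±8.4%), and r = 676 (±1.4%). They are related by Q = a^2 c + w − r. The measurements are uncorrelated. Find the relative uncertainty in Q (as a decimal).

Let p = a^2·c = 2670. δp/p = √((2·δa/a)² + (1·δc/c)²) = √(0.0282 + 0.000441) = 0.169, so δp = 451.
Q = p + w − r: δQ = √(δp² + δw² + δr²) = √(2.04e+05 + 12100 + 89.6) = 465
Q = 3300, so δQ/Q = 465/3300 = 0.141.

0.141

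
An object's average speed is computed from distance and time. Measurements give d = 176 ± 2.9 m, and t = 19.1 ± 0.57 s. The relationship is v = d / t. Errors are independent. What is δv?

For a monomial v ∝ d, t^-1, fractional errors add in quadrature:
  (1·δd/d)² = (1×0.0165)² = 0.000272;  (-1·δt/t)² = (-1×0.0298)² = 0.000891
δv/v = √(0.00116) = 0.0341
v = 9.21 m/s, so δv = 0.0341 × 9.21 = 0.314 m/s.

0.314 m/s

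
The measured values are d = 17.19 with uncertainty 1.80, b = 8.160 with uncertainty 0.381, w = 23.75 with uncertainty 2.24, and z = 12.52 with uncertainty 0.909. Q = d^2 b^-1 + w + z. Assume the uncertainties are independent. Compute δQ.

Let p = d^2·b^-1 = 36.21. δp/p = √((2·δd/d)² + (-1·δb/b)²) = √(0.0439 + 0.00218) = 0.215, so δp = 7.77.
Q = p + w + z: δQ = √(δp² + δw² + δz²) = √(60.4 + 5.02 + 0.826) = 8.14

8.14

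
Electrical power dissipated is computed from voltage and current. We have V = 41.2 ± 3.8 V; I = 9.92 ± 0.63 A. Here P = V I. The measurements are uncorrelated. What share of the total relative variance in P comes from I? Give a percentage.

(δP/P)² = (1·δV/V)² + (1·δI/I)²
  V term: (1×0.0922)² = 0.00851
  I term: (1×0.0635)² = 0.00403
Total = 0.0125. Share from I = 0.00403/0.0125 = 0.322.

32.2%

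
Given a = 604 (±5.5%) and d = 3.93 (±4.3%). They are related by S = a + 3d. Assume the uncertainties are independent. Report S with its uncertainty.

616 ± 33.2

Each term contributes (cᵢ δxᵢ)² to (δS)²:
  (δa)² = 1100;  (3·δd)² = 0.257
δS = √(1100) = 33.2
S = 616.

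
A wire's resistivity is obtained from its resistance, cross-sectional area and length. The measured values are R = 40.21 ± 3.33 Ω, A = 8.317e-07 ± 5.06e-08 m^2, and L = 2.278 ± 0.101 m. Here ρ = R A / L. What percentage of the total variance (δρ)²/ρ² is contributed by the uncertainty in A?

29.6%

(δρ/ρ)² = (1·δR/R)² + (1·δA/A)² + (-1·δL/L)²
  R term: (1×0.0828)² = 0.00686
  A term: (1×0.0608)² = 0.00370
  L term: (-1×0.0443)² = 0.00197
Total = 0.0125. Share from A = 0.00370/0.0125 = 0.296.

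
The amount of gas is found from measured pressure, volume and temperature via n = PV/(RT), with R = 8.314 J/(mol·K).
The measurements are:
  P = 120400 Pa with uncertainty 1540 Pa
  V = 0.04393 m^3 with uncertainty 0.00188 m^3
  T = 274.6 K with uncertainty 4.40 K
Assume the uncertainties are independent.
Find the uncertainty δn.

Products/powers → add relative errors in quadrature, weighted by exponent:
  (1·δP/P)² = (1×0.0128)² = 0.000164;  (1·δV/V)² = (1×0.0428)² = 0.00183;  (-1·δT/T)² = (-1×0.0160)² = 0.000257
δn/n = √(0.00225) = 0.0475
n = 2.317 mol, so δn = 0.0475 × 2.317 = 0.110 mol.

0.110 mol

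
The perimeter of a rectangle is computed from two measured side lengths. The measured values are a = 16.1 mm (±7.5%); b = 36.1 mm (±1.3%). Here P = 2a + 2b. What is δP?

P is a linear combination, so absolute uncertainties add in quadrature:
  (2·δa)² = 5.83;  (2·δb)² = 0.881
δP = √(6.71) = 2.59 mm

2.59 mm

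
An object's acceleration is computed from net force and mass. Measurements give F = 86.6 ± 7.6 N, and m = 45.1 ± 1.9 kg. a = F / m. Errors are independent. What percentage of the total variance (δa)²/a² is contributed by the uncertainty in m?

18.7%

(δa/a)² = (1·δF/F)² + (-1·δm/m)²
  F term: (1×0.0878)² = 0.00770
  m term: (-1×0.0421)² = 0.00177
Total = 0.00948. Share from m = 0.00177/0.00948 = 0.187.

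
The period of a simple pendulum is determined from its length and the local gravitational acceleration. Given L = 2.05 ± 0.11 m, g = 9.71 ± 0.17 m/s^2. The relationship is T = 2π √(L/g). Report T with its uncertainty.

2.89 ± 0.0815 s

Each factor contributes (exponent × relative error)² to (δT/T)²:
  (½·δL/L)² = (0.5×0.0537)² = 0.000720;  (−½·δg/g)² = (-0.5×0.0175)² = 7.66e-05
δT/T = √(0.000796) = 0.0282
T = 2.89 s, so δT = 0.0282 × 2.89 = 0.0815 s.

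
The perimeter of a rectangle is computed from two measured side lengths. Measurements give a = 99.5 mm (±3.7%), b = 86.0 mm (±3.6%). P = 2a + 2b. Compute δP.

9.62 mm

P is a linear combination, so absolute uncertainties add in quadrature:
  (2·δa)² = 54.2;  (2·δb)² = 38.3
δP = √(92.6) = 9.62 mm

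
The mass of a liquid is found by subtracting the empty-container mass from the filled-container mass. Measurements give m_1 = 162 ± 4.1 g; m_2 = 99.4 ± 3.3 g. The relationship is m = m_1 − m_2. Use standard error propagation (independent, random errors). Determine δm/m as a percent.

8.41%

Sums and differences: (δm)² = Σ (cᵢ δxᵢ)².
  (δm_1)² = 16.8;  (δm_2)² = 10.9
δm = √(27.7) = 5.26 g
m = 62.6 g, so δm/m = 5.26/62.6 = 0.0841.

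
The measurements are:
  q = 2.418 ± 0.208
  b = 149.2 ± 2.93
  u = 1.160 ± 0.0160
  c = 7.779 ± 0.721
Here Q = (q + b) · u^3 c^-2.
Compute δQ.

0.747

Let w = q + b = 151.6. δw = √(δq² + δb²) = √(0.0433 + 8.58) = 2.94, so δw/w = 0.0194.
Q is then a monomial in w, u, c:
δQ/Q = √((δw/w)² + (3·δu/u)² + (-2·δc/c)²) = √(0.000375 + 0.00171 + 0.0344) = 0.191
Q = 3.911, so δQ = 0.191 × 3.911 = 0.747.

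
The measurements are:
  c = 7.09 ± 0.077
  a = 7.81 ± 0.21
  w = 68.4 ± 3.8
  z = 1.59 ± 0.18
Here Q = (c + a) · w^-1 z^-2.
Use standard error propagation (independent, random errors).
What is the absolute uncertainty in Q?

0.0201

Let u = c + a = 14.9. δu = √(δc² + δa²) = √(0.00593 + 0.0441) = 0.224, so δu/u = 0.0150.
Q is then a monomial in u, w, z:
δQ/Q = √((δu/u)² + (-1·δw/w)² + (-2·δz/z)²) = √(0.000225 + 0.00309 + 0.0513) = 0.234
Q = 0.0862, so δQ = 0.234 × 0.0862 = 0.0201.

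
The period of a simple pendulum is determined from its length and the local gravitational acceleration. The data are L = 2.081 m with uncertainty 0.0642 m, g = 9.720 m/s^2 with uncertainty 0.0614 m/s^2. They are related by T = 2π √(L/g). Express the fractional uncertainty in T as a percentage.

Products/powers → add relative errors in quadrature, weighted by exponent:
  (½·δL/L)² = (0.5×0.0309)² = 0.000238;  (−½·δg/g)² = (-0.5×0.00632)² = 9.98e-06
δT/T = √(0.000248) = 0.0157

1.57%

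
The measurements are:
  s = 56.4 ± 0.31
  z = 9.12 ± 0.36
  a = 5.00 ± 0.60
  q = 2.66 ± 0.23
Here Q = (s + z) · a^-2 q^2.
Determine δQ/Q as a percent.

Let u = s + z = 65.5. δu = √(δs² + δz²) = √(0.0961 + 0.130) = 0.475, so δu/u = 0.00725.
Q is then a monomial in u, a, q:
δQ/Q = √((δu/u)² + (-2·δa/a)² + (2·δq/q)²) = √(5.26e-05 + 0.0576 + 0.0299) = 0.296

29.6%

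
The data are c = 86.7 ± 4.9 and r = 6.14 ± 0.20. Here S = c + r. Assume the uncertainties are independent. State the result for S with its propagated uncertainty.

92.8 ± 4.90

For a sum/difference, combine absolute errors in quadrature:
  (δc)² = 24.0;  (δr)² = 0.0400
δS = √(24.1) = 4.90
S = 92.8.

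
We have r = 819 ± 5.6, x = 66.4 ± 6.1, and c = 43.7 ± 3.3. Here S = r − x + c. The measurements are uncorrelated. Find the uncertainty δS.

Sums and differences: (δS)² = Σ (cᵢ δxᵢ)².
  (δr)² = 31.4;  (δx)² = 37.2;  (δc)² = 10.9
δS = √(79.5) = 8.91

8.91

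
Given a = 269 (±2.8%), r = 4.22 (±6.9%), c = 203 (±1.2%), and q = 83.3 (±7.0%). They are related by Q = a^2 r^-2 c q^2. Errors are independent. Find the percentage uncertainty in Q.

20.5%

Products/powers → add relative errors in quadrature, weighted by exponent:
  (2·δa/a)² = (2×0.0280)² = 0.00314;  (-2·δr/r)² = (-2×0.0690)² = 0.0190;  (1·δc/c)² = (1×0.0120)² = 0.000144;  (2·δq/q)² = (2×0.0700)² = 0.0196
δQ/Q = √(0.0419) = 0.205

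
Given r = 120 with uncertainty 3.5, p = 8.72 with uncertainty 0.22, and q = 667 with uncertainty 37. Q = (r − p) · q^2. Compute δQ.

5.71e+06

Let u = r − p = 111. δu = √(δr² + δp²) = √(12.2 + 0.0484) = 3.51, so δu/u = 0.0315.
Q is then a monomial in u, q:
δQ/Q = √((δu/u)² + (2·δq/q)²) = √(0.000993 + 0.0123) = 0.115
Q = 4.95e+07, so δQ = 0.115 × 4.95e+07 = 5.71e+06.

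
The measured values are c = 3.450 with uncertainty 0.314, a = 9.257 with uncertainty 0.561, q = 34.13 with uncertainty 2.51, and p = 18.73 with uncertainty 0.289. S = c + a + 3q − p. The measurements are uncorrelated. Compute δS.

S is a linear combination, so absolute uncertainties add in quadrature:
  (δc)² = 0.0986;  (δa)² = 0.315;  (3·δq)² = 56.7;  (δp)² = 0.0835
δS = √(57.2) = 7.56

7.56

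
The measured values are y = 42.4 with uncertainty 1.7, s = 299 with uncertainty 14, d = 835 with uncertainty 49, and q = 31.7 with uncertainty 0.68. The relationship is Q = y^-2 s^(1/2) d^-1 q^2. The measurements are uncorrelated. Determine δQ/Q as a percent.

11.1%

For a monomial Q ∝ y^-2, s^(1/2), d^-1, q^2, fractional errors add in quadrature:
  (-2·δy/y)² = (-2×0.0401)² = 0.00643;  (½·δs/s)² = (0.5×0.0468)² = 0.000548;  (-1·δd/d)² = (-1×0.0587)² = 0.00344;  (2·δq/q)² = (2×0.0215)² = 0.00184
δQ/Q = √(0.0123) = 0.111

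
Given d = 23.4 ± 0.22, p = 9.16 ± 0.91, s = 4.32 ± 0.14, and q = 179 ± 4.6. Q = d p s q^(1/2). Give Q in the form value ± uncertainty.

12400 ± 1310

Products/powers → add relative errors in quadrature, weighted by exponent:
  (1·δd/d)² = (1×0.00940)² = 8.84e-05;  (1·δp/p)² = (1×0.0993)² = 0.00987;  (1·δs/s)² = (1×0.0324)² = 0.00105;  (½·δq/q)² = (0.5×0.0257)² = 0.000165
δQ/Q = √(0.0112) = 0.106
Q = 12400, so δQ = 0.106 × 12400 = 1310.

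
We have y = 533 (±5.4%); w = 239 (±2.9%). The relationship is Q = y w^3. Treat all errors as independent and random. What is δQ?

7.45e+08

Since Q is a product/quotient, work with relative uncertainties:
  (1·δy/y)² = (1×0.0540)² = 0.00292;  (3·δw/w)² = (3×0.0290)² = 0.00757
δQ/Q = √(0.0105) = 0.102
Q = 7.28e+09, so δQ = 0.102 × 7.28e+09 = 7.45e+08.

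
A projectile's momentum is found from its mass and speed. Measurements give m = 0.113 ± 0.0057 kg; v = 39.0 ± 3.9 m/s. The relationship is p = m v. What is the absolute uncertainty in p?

Each factor contributes (exponent × relative error)² to (δp/p)²:
  (1·δm/m)² = (1×0.0504)² = 0.00254;  (1·δv/v)² = (1×0.100)² = 0.0100
δp/p = √(0.0125) = 0.112
p = 4.41 kg·m/s, so δp = 0.112 × 4.41 = 0.494 kg·m/s.

0.494 kg·m/s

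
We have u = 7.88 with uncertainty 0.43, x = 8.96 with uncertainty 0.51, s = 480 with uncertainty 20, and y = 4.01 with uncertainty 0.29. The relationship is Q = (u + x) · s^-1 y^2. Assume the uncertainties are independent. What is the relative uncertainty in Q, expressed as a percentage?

Let w = u + x = 16.8. δw = √(δu² + δx²) = √(0.185 + 0.260) = 0.667, so δw/w = 0.0396.
Q is then a monomial in w, s, y:
δQ/Q = √((δw/w)² + (-1·δs/s)² + (2·δy/y)²) = √(0.00157 + 0.00174 + 0.0209) = 0.156

15.6%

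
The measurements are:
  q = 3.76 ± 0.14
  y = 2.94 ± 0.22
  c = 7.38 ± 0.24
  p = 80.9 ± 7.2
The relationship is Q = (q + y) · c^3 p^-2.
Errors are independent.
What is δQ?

0.0850

Let u = q + y = 6.70. δu = √(δq² + δy²) = √(0.0196 + 0.0484) = 0.261, so δu/u = 0.0389.
Q is then a monomial in u, c, p:
δQ/Q = √((δu/u)² + (3·δc/c)² + (-2·δp/p)²) = √(0.00151 + 0.00952 + 0.0317) = 0.207
Q = 0.411, so δQ = 0.207 × 0.411 = 0.0850.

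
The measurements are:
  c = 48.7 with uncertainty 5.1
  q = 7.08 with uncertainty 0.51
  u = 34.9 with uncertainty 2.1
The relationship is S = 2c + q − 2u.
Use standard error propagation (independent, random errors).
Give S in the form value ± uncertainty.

Absolute uncertainties add in quadrature for a linear combination:
  (2·δc)² = 104;  (δq)² = 0.260;  (2·δu)² = 17.6
δS = √(122) = 11.0
S = 34.7.

34.7 ± 11.0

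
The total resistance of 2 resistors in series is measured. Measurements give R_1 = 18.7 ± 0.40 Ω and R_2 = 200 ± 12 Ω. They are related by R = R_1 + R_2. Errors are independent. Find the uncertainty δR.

Sums and differences: (δR)² = Σ (cᵢ δxᵢ)².
  (δR_1)² = 0.160;  (δR_2)² = 144
δR = √(144) = 12.0 Ω

12.0 Ω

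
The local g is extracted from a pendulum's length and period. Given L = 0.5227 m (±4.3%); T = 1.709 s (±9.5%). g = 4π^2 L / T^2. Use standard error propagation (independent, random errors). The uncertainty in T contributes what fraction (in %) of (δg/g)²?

95.1%

(δg/g)² = (1·δL/L)² + (-2·δT/T)²
  L term: (1×0.0430)² = 0.00185
  T term: (-2×0.0950)² = 0.0361
Total = 0.0379. Share from T = 0.0361/0.0379 = 0.951.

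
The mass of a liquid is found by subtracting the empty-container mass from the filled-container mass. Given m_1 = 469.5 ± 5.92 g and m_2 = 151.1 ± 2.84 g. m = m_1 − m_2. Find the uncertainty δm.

6.57 g

Absolute uncertainties add in quadrature for a linear combination:
  (δm_1)² = 35.0;  (δm_2)² = 8.07
δm = √(43.1) = 6.57 g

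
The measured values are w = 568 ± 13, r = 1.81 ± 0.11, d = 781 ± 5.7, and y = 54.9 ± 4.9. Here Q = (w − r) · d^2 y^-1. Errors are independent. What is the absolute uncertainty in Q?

Let u = w − r = 566. δu = √(δw² + δr²) = √(169 + 0.0121) = 13.0, so δu/u = 0.0230.
Q is then a monomial in u, d, y:
δQ/Q = √((δu/u)² + (2·δd/d)² + (-1·δy/y)²) = √(0.000527 + 0.000213 + 0.00797) = 0.0933
Q = 6.29e+06, so δQ = 0.0933 × 6.29e+06 = 5.87e+05.

5.87e+05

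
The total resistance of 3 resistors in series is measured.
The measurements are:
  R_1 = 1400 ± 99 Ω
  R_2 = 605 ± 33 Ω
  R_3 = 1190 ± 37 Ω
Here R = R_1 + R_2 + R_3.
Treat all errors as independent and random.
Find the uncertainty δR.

111 Ω

Absolute uncertainties add in quadrature for a linear combination:
  (δR_1)² = 9800;  (δR_2)² = 1090;  (δR_3)² = 1370
δR = √(12300) = 111 Ω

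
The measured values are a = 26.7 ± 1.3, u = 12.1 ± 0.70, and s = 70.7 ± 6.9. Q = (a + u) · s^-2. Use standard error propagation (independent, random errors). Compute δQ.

Let w = a + u = 38.8. δw = √(δa² + δu²) = √(1.69 + 0.490) = 1.48, so δw/w = 0.0381.
Q is then a monomial in w, s:
δQ/Q = √((δw/w)² + (-2·δs/s)²) = √(0.00145 + 0.0381) = 0.199
Q = 0.00776, so δQ = 0.199 × 0.00776 = 0.00154.

0.00154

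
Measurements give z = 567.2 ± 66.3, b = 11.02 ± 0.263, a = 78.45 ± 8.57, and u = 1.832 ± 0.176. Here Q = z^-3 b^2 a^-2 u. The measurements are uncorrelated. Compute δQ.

Q is a product of powers, so relative uncertainties combine in quadrature:
  (-3·δz/z)² = (-3×0.117)² = 0.123;  (2·δb/b)² = (2×0.0239)² = 0.00228;  (-2·δa/a)² = (-2×0.109)² = 0.0477;  (1·δu/u)² = (1×0.0961)² = 0.00923
δQ/Q = √(0.182) = 0.427
Q = 1.981e-10, so δQ = 0.427 × 1.981e-10 = 8.46e-11.

8.46e-11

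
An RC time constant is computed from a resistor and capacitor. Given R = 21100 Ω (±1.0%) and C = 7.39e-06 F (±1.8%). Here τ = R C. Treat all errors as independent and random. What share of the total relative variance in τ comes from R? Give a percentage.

23.6%

(δτ/τ)² = (1·δR/R)² + (1·δC/C)²
  R term: (1×0.0100)² = 0.000100
  C term: (1×0.0180)² = 0.000324
Total = 0.000424. Share from R = 0.000100/0.000424 = 0.236.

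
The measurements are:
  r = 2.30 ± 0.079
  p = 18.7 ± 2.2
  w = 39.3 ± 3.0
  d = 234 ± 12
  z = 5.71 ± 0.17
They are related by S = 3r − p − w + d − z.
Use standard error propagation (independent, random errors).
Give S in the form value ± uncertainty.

177 ± 12.6

Absolute uncertainties add in quadrature for a linear combination:
  (3·δr)² = 0.0562;  (δp)² = 4.84;  (δw)² = 9.00;  (δd)² = 144;  (δz)² = 0.0289
δS = √(158) = 12.6
S = 177.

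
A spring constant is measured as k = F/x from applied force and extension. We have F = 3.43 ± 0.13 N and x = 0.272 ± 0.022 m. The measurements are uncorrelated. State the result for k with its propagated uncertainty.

12.6 ± 1.13 N/m

k is a product of powers, so relative uncertainties combine in quadrature:
  (1·δF/F)² = (1×0.0379)² = 0.00144;  (-1·δx/x)² = (-1×0.0809)² = 0.00654
δk/k = √(0.00798) = 0.0893
k = 12.6 N/m, so δk = 0.0893 × 12.6 = 1.13 N/m.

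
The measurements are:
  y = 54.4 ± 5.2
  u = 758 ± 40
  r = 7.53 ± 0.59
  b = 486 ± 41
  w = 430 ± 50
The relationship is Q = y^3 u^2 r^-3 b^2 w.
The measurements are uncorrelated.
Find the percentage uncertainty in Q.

43.7%

For a monomial Q ∝ y^3, u^2, r^-3, b^2, w, fractional errors add in quadrature:
  (3·δy/y)² = (3×0.0956)² = 0.0822;  (2·δu/u)² = (2×0.0528)² = 0.0111;  (-3·δr/r)² = (-3×0.0784)² = 0.0553;  (2·δb/b)² = (2×0.0844)² = 0.0285;  (1·δw/w)² = (1×0.116)² = 0.0135
δQ/Q = √(0.191) = 0.437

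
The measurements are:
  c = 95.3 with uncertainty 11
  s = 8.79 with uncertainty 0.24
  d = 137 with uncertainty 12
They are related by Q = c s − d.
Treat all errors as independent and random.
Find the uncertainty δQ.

100

Let p = c·s = 838. δp/p = √((1·δc/c)² + (1·δs/s)²) = √(0.0133 + 0.000745) = 0.119, so δp = 99.4.
Q = p − d: δQ = √(δp² + δd²) = √(9870 + 144) = 100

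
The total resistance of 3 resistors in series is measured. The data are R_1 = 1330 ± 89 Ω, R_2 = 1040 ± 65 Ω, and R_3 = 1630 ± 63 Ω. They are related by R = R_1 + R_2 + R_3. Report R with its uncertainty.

4000 ± 127 Ω

For a sum/difference, combine absolute errors in quadrature:
  (δR_1)² = 7920;  (δR_2)² = 4220;  (δR_3)² = 3970
δR = √(16100) = 127 Ω
R = 4000 Ω.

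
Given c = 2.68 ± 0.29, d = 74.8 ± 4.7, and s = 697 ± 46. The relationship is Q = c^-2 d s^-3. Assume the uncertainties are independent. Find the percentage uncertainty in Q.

30.0%

Since Q is a product/quotient, work with relative uncertainties:
  (-2·δc/c)² = (-2×0.108)² = 0.0468;  (1·δd/d)² = (1×0.0628)² = 0.00395;  (-3·δs/s)² = (-3×0.0660)² = 0.0392
δQ/Q = √(0.0900) = 0.300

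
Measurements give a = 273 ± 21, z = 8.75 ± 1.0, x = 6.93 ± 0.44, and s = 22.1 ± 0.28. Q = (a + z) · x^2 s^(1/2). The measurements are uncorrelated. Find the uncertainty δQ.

Let u = a + z = 282. δu = √(δa² + δz²) = √(441 + 1.00) = 21.0, so δu/u = 0.0746.
Q is then a monomial in u, x, s:
δQ/Q = √((δu/u)² + (2·δx/x)² + (½·δs/s)²) = √(0.00557 + 0.0161 + 4.01e-05) = 0.147
Q = 63600, so δQ = 0.147 × 63600 = 9380.

9380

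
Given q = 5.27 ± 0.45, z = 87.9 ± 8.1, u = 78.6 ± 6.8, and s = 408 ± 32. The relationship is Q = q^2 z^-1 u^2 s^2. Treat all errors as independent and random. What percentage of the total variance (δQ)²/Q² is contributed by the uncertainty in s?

26.7%

(δQ/Q)² = (2·δq/q)² + (-1·δz/z)² + (2·δu/u)² + (2·δs/s)²
  q term: (2×0.0854)² = 0.0292
  z term: (-1×0.0922)² = 0.00849
  u term: (2×0.0865)² = 0.0299
  s term: (2×0.0784)² = 0.0246
Total = 0.0922. Share from s = 0.0246/0.0922 = 0.267.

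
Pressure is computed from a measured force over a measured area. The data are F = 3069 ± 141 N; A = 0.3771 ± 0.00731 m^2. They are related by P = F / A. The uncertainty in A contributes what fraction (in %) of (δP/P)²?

(δP/P)² = (1·δF/F)² + (-1·δA/A)²
  F term: (1×0.0459)² = 0.00211
  A term: (-1×0.0194)² = 0.000376
Total = 0.00249. Share from A = 0.000376/0.00249 = 0.151.

15.1%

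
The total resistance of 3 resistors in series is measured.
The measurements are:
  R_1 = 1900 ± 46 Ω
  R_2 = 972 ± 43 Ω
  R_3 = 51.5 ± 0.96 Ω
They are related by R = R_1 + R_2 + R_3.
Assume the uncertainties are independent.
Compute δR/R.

Sums and differences: (δR)² = Σ (cᵢ δxᵢ)².
  (δR_1)² = 2120;  (δR_2)² = 1850;  (δR_3)² = 0.922
δR = √(3970) = 63.0 Ω
R = 2920 Ω, so δR/R = 63.0/2920 = 0.0215.

0.0215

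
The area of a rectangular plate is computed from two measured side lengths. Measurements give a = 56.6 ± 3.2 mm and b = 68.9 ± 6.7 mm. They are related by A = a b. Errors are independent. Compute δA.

Since A is a product/quotient, work with relative uncertainties:
  (1·δa/a)² = (1×0.0565)² = 0.00320;  (1·δb/b)² = (1×0.0972)² = 0.00946
δA/A = √(0.0127) = 0.112
A = 3900 mm^2, so δA = 0.112 × 3900 = 439 mm^2.

439 mm^2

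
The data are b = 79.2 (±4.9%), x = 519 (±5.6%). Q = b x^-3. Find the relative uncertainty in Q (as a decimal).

0.175

Q is a product of powers, so relative uncertainties combine in quadrature:
  (1·δb/b)² = (1×0.0490)² = 0.00240;  (-3·δx/x)² = (-3×0.0560)² = 0.0282
δQ/Q = √(0.0306) = 0.175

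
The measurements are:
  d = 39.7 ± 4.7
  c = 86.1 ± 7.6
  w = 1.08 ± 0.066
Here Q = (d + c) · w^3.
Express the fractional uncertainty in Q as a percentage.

Let u = d + c = 126. δu = √(δd² + δc²) = √(22.1 + 57.8) = 8.94, so δu/u = 0.0710.
Q is then a monomial in u, w:
δQ/Q = √((δu/u)² + (3·δw/w)²) = √(0.00505 + 0.0336) = 0.197

19.7%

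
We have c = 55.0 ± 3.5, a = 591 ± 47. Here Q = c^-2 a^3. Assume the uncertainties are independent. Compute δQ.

Since Q is a product/quotient, work with relative uncertainties:
  (-2·δc/c)² = (-2×0.0636)² = 0.0162;  (3·δa/a)² = (3×0.0795)² = 0.0569
δQ/Q = √(0.0731) = 0.270
Q = 68200, so δQ = 0.270 × 68200 = 18500.

18500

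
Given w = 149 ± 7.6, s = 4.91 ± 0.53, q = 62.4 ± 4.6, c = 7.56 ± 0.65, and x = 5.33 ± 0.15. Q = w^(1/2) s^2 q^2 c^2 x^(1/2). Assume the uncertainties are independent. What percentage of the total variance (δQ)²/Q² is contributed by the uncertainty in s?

(δQ/Q)² = (½·δw/w)² + (2·δs/s)² + (2·δq/q)² + (2·δc/c)² + (½·δx/x)²
  w term: (0.5×0.0510)² = 0.000650
  s term: (2×0.108)² = 0.0466
  q term: (2×0.0737)² = 0.0217
  c term: (2×0.0860)² = 0.0296
  x term: (0.5×0.0281)² = 0.000198
Total = 0.0988. Share from s = 0.0466/0.0988 = 0.472.

47.2%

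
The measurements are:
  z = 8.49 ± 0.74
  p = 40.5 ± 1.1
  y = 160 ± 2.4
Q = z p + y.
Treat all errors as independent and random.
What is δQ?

31.5

Let w = z·p = 344. δw/w = √((1·δz/z)² + (1·δp/p)²) = √(0.00760 + 0.000738) = 0.0913, so δw = 31.4.
Q = w + y: δQ = √(δw² + δy²) = √(985 + 5.76) = 31.5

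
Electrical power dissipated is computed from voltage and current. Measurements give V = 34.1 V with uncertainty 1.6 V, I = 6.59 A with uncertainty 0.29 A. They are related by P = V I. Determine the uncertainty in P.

14.5 W

For a monomial P ∝ V, I, fractional errors add in quadrature:
  (1·δV/V)² = (1×0.0469)² = 0.00220;  (1·δI/I)² = (1×0.0440)² = 0.00194
δP/P = √(0.00414) = 0.0643
P = 225 W, so δP = 0.0643 × 225 = 14.5 W.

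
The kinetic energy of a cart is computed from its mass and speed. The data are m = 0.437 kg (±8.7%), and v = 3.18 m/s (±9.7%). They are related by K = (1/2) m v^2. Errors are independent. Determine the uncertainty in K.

0.470 J

Relative error in a monomial: (δK/K)² = Σ (nᵢ · δxᵢ/xᵢ)².
  (1·δm/m)² = (1×0.0870)² = 0.00757;  (2·δv/v)² = (2×0.0970)² = 0.0376
δK/K = √(0.0452) = 0.213
K = 2.21 J, so δK = 0.213 × 2.21 = 0.470 J.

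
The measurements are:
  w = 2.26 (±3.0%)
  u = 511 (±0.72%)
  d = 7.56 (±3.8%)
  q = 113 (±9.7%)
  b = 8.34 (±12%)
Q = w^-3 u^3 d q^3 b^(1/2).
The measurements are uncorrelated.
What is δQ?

1.14e+14

Relative error in a monomial: (δQ/Q)² = Σ (nᵢ · δxᵢ/xᵢ)².
  (-3·δw/w)² = (-3×0.0300)² = 0.00810;  (3·δu/u)² = (3×0.00720)² = 0.000467;  (1·δd/d)² = (1×0.0380)² = 0.00144;  (3·δq/q)² = (3×0.0970)² = 0.0847;  (½·δb/b)² = (0.5×0.120)² = 0.00360
δQ/Q = √(0.0983) = 0.314
Q = 3.64e+14, so δQ = 0.314 × 3.64e+14 = 1.14e+14.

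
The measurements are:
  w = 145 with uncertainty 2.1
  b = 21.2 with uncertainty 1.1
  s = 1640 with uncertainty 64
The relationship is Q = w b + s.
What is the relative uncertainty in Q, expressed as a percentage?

3.77%

Let p = w·b = 3070. δp/p = √((1·δw/w)² + (1·δb/b)²) = √(0.000210 + 0.00269) = 0.0539, so δp = 166.
Q = p + s: δQ = √(δp² + δs²) = √(27400 + 4100) = 178
Q = 4710, so δQ/Q = 178/4710 = 0.0377.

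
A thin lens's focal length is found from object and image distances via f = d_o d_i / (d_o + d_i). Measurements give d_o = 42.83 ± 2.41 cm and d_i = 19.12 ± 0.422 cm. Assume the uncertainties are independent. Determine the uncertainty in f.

∂f/∂d_o = (d_i/(d_o+d_i))² = 0.0953;  ∂f/∂d_i = (d_o/(d_o+d_i))² = 0.478
δf = √((∂f/∂d_o · δd_o)² + (∂f/∂d_i · δd_i)²) = √(0.0527 + 0.0407) = 0.306 cm

0.306 cm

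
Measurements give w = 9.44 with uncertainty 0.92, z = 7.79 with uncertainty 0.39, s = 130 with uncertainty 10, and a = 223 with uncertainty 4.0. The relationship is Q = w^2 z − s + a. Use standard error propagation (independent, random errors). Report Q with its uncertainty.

Let p = w^2·z = 694. δp/p = √((2·δw/w)² + (1·δz/z)²) = √(0.0380 + 0.00251) = 0.201, so δp = 140.
Q = p − s + a: δQ = √(δp² + δs² + δa²) = √(19500 + 100 + 16.0) = 140
Q = 787.

787 ± 140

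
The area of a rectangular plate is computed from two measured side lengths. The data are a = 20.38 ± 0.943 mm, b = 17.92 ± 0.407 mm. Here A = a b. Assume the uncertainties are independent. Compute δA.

Since A is a product/quotient, work with relative uncertainties:
  (1·δa/a)² = (1×0.0463)² = 0.00214;  (1·δb/b)² = (1×0.0227)² = 0.000516
δA/A = √(0.00266) = 0.0515
A = 365.2 mm^2, so δA = 0.0515 × 365.2 = 18.8 mm^2.

18.8 mm^2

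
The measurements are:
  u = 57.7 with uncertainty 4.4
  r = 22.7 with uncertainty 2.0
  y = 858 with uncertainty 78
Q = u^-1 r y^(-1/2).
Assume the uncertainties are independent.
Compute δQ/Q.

0.125

Since Q is a product/quotient, work with relative uncertainties:
  (-1·δu/u)² = (-1×0.0763)² = 0.00582;  (1·δr/r)² = (1×0.0881)² = 0.00776;  (−½·δy/y)² = (-0.5×0.0909)² = 0.00207
δQ/Q = √(0.0156) = 0.125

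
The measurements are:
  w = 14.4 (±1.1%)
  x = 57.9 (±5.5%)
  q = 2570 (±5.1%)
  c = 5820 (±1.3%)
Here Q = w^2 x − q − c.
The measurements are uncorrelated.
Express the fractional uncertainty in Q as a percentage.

20.1%

Let p = w^2·x = 12000. δp/p = √((2·δw/w)² + (1·δx/x)²) = √(0.000484 + 0.00302) = 0.0592, so δp = 711.
Q = p − q − c: δQ = √(δp² + δq² + δc²) = √(5.06e+05 + 17200 + 5720) = 727
Q = 3620, so δQ/Q = 727/3620 = 0.201.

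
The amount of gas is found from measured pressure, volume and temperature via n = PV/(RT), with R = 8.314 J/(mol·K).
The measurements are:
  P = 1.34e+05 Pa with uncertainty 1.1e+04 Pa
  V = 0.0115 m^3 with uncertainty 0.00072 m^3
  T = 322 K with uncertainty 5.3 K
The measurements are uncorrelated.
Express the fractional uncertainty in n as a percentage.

10.5%

Relative error in a monomial: (δn/n)² = Σ (nᵢ · δxᵢ/xᵢ)².
  (1·δP/P)² = (1×0.0821)² = 0.00674;  (1·δV/V)² = (1×0.0626)² = 0.00392;  (-1·δT/T)² = (-1×0.0165)² = 0.000271
δn/n = √(0.0109) = 0.105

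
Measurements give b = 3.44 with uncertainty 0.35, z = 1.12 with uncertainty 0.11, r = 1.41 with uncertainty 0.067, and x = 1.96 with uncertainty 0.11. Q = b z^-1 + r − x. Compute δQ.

Let p = b·z^-1 = 3.07. δp/p = √((1·δb/b)² + (-1·δz/z)²) = √(0.0104 + 0.00965) = 0.141, so δp = 0.434.
Q = p + r − x: δQ = √(δp² + δr² + δx²) = √(0.189 + 0.00449 + 0.0121) = 0.453

0.453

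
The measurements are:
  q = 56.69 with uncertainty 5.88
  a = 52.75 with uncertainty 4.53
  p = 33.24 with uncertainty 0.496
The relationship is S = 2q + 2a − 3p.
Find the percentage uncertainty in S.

12.5%

Each term contributes (cᵢ δxᵢ)² to (δS)²:
  (2·δq)² = 138;  (2·δa)² = 82.1;  (3·δp)² = 2.21
δS = √(223) = 14.9
S = 119.2, so δS/S = 14.9/119.2 = 0.125.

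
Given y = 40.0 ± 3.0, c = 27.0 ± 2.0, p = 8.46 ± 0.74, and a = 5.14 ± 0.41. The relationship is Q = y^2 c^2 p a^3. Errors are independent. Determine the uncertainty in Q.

Since Q is a product/quotient, work with relative uncertainties:
  (2·δy/y)² = (2×0.0750)² = 0.0225;  (2·δc/c)² = (2×0.0741)² = 0.0219;  (1·δp/p)² = (1×0.0875)² = 0.00765;  (3·δa/a)² = (3×0.0798)² = 0.0573
δQ/Q = √(0.109) = 0.331
Q = 1.34e+09, so δQ = 0.331 × 1.34e+09 = 4.43e+08.

4.43e+08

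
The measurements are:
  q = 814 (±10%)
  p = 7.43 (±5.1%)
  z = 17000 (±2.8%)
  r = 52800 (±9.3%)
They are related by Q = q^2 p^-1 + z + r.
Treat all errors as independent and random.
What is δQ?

Let w = q^2·p^-1 = 89200. δw/w = √((2·δq/q)² + (-1·δp/p)²) = √(0.0400 + 0.00260) = 0.206, so δw = 18400.
Q = w + z + r: δQ = √(δw² + δz² + δr²) = √(3.39e+08 + 2.27e+05 + 2.41e+07) = 19100

19100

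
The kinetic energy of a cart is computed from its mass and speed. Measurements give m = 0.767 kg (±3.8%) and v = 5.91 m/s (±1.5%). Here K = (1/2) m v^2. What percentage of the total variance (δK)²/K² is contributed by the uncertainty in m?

61.6%

(δK/K)² = (1·δm/m)² + (2·δv/v)²
  m term: (1×0.0380)² = 0.00144
  v term: (2×0.0150)² = 0.000900
Total = 0.00234. Share from m = 0.00144/0.00234 = 0.616.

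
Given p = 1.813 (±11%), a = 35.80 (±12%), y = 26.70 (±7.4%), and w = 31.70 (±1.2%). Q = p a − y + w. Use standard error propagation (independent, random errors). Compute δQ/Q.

0.154

Let h = p·a = 64.91. δh/h = √((1·δp/p)² + (1·δa/a)²) = √(0.0121 + 0.0144) = 0.163, so δh = 10.6.
Q = h − y + w: δQ = √(δh² + δy² + δw²) = √(112 + 3.90 + 0.145) = 10.8
Q = 69.91, so δQ/Q = 10.8/69.91 = 0.154.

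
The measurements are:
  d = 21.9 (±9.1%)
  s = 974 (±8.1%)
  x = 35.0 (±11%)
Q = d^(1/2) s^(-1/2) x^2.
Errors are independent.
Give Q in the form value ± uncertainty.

184 ± 41.9

For a monomial Q ∝ d^(1/2), s^(-1/2), x^2, fractional errors add in quadrature:
  (½·δd/d)² = (0.5×0.0910)² = 0.00207;  (−½·δs/s)² = (-0.5×0.0810)² = 0.00164;  (2·δx/x)² = (2×0.110)² = 0.0484
δQ/Q = √(0.0521) = 0.228
Q = 184, so δQ = 0.228 × 184 = 41.9.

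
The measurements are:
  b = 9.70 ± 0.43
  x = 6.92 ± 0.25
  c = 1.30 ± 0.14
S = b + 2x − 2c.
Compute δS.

0.716

S is a linear combination, so absolute uncertainties add in quadrature:
  (δb)² = 0.185;  (2·δx)² = 0.250;  (2·δc)² = 0.0784
δS = √(0.513) = 0.716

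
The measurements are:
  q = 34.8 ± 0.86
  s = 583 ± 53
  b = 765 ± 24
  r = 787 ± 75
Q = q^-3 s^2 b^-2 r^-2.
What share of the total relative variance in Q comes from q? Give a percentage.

(δQ/Q)² = (-3·δq/q)² + (2·δs/s)² + (-2·δb/b)² + (-2·δr/r)²
  q term: (-3×0.0247)² = 0.00550
  s term: (2×0.0909)² = 0.0331
  b term: (-2×0.0314)² = 0.00394
  r term: (-2×0.0953)² = 0.0363
Total = 0.0788. Share from q = 0.00550/0.0788 = 0.0697.

6.97%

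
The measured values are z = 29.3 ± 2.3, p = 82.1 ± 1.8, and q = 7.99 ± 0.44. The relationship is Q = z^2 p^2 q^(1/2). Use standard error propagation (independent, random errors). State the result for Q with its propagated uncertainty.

For a monomial Q ∝ z^2, p^2, q^(1/2), fractional errors add in quadrature:
  (2·δz/z)² = (2×0.0785)² = 0.0246;  (2·δp/p)² = (2×0.0219)² = 0.00192;  (½·δq/q)² = (0.5×0.0551)² = 0.000758
δQ/Q = √(0.0273) = 0.165
Q = 1.64e+07, so δQ = 0.165 × 1.64e+07 = 2.7e+06.

(1.64 ± 0.270) × 10^7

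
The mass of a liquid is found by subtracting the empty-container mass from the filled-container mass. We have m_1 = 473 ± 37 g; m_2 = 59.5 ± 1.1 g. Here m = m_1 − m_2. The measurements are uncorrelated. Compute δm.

Each term contributes (cᵢ δxᵢ)² to (δm)²:
  (δm_1)² = 1370;  (δm_2)² = 1.21
δm = √(1370) = 37.0 g

37.0 g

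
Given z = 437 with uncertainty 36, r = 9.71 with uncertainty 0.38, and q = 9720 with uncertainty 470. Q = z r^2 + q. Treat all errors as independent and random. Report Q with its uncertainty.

50900 ± 4710

Let p = z·r^2 = 41200. δp/p = √((1·δz/z)² + (2·δr/r)²) = √(0.00679 + 0.00613) = 0.114, so δp = 4680.
Q = p + q: δQ = √(δp² + δq²) = √(2.19e+07 + 2.21e+05) = 4710
Q = 50900.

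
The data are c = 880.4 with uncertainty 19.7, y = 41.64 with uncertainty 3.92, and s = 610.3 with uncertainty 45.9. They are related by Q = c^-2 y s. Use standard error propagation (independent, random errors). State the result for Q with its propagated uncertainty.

Q is a product of powers, so relative uncertainties combine in quadrature:
  (-2·δc/c)² = (-2×0.0224)² = 0.00200;  (1·δy/y)² = (1×0.0941)² = 0.00886;  (1·δs/s)² = (1×0.0752)² = 0.00566
δQ/Q = √(0.0165) = 0.129
Q = 0.03279, so δQ = 0.129 × 0.03279 = 0.00421.

0.03279 ± 0.00421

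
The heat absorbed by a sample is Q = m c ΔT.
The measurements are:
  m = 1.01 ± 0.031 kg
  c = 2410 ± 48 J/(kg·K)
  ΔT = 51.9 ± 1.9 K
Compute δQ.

Products/powers → add relative errors in quadrature, weighted by exponent:
  (1·δm/m)² = (1×0.0307)² = 0.000942;  (1·δc/c)² = (1×0.0199)² = 0.000397;  (1·δΔT/ΔT)² = (1×0.0366)² = 0.00134
δQ/Q = √(0.00268) = 0.0518
Q = 1.26e+05 J, so δQ = 0.0518 × 1.26e+05 = 6540 J.

6540 J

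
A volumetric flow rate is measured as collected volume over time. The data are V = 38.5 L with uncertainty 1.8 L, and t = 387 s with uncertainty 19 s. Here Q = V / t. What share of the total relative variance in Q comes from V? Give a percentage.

47.6%

(δQ/Q)² = (1·δV/V)² + (-1·δt/t)²
  V term: (1×0.0468)² = 0.00219
  t term: (-1×0.0491)² = 0.00241
Total = 0.00460. Share from V = 0.00219/0.00460 = 0.476.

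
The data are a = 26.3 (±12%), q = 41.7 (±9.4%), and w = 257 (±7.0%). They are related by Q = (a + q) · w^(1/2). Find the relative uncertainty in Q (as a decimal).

Let u = a + q = 68.0. δu = √(δa² + δq²) = √(9.96 + 15.4) = 5.03, so δu/u = 0.0740.
Q is then a monomial in u, w:
δQ/Q = √((δu/u)² + (½·δw/w)²) = √(0.00548 + 0.00123) = 0.0819

0.0819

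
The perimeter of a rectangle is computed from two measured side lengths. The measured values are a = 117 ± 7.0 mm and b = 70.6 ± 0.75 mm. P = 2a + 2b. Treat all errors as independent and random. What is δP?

14.1 mm

Each term contributes (cᵢ δxᵢ)² to (δP)²:
  (2·δa)² = 196;  (2·δb)² = 2.25
δP = √(198) = 14.1 mm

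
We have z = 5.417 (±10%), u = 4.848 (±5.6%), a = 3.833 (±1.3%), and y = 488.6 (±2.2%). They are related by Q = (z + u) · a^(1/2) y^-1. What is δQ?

Let w = z + u = 10.27. δw = √(δz² + δu²) = √(0.293 + 0.0737) = 0.606, so δw/w = 0.0590.
Q is then a monomial in w, a, y:
δQ/Q = √((δw/w)² + (½·δa/a)² + (-1·δy/y)²) = √(0.00348 + 4.23e-05 + 0.000484) = 0.0633
Q = 0.04113, so δQ = 0.0633 × 0.04113 = 0.00260.

0.00260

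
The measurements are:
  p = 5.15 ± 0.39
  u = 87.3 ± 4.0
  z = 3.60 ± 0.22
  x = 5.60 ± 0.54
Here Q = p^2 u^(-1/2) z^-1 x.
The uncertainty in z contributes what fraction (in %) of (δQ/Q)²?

(δQ/Q)² = (2·δp/p)² + (−½·δu/u)² + (-1·δz/z)² + (1·δx/x)²
  p term: (2×0.0757)² = 0.0229
  u term: (-0.5×0.0458)² = 0.000525
  z term: (-1×0.0611)² = 0.00373
  x term: (1×0.0964)² = 0.00930
Total = 0.0365. Share from z = 0.00373/0.0365 = 0.102.

10.2%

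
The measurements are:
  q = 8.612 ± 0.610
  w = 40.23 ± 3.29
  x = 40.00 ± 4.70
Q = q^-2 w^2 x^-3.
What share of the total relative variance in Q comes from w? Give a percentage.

15.6%

(δQ/Q)² = (-2·δq/q)² + (2·δw/w)² + (-3·δx/x)²
  q term: (-2×0.0708)² = 0.0201
  w term: (2×0.0818)² = 0.0268
  x term: (-3×0.118)² = 0.124
Total = 0.171. Share from w = 0.0268/0.171 = 0.156.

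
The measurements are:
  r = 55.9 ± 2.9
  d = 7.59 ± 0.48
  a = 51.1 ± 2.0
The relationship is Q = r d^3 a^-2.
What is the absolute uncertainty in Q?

1.98

Q is a product of powers, so relative uncertainties combine in quadrature:
  (1·δr/r)² = (1×0.0519)² = 0.00269;  (3·δd/d)² = (3×0.0632)² = 0.0360;  (-2·δa/a)² = (-2×0.0391)² = 0.00613
δQ/Q = √(0.0448) = 0.212
Q = 9.36, so δQ = 0.212 × 9.36 = 1.98.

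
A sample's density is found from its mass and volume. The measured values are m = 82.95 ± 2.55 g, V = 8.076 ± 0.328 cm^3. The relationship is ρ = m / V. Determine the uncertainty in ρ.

For a monomial ρ ∝ m, V^-1, fractional errors add in quadrature:
  (1·δm/m)² = (1×0.0307)² = 0.000945;  (-1·δV/V)² = (-1×0.0406)² = 0.00165
δρ/ρ = √(0.00259) = 0.0509
ρ = 10.27 g/cm^3, so δρ = 0.0509 × 10.27 = 0.523 g/cm^3.

0.523 g/cm^3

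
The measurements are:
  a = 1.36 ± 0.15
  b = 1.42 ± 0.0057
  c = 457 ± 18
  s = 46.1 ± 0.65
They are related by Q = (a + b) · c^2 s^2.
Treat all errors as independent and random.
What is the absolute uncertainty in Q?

1.23e+08

Let u = a + b = 2.78. δu = √(δa² + δb²) = √(0.0225 + 3.25e-05) = 0.150, so δu/u = 0.0540.
Q is then a monomial in u, c, s:
δQ/Q = √((δu/u)² + (2·δc/c)² + (2·δs/s)²) = √(0.00292 + 0.00621 + 0.000795) = 0.0996
Q = 1.23e+09, so δQ = 0.0996 × 1.23e+09 = 1.23e+08.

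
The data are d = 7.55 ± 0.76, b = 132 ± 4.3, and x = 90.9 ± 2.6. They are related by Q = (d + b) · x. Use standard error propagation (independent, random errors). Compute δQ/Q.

0.0424

Let u = d + b = 140. δu = √(δd² + δb²) = √(0.578 + 18.5) = 4.37, so δu/u = 0.0313.
Q is then a monomial in u, x:
δQ/Q = √((δu/u)² + (1·δx/x)²) = √(0.000979 + 0.000818) = 0.0424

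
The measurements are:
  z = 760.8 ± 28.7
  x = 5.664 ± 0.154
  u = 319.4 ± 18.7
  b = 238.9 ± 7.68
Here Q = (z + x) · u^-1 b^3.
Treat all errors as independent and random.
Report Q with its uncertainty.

(3.272 ± 0.389) × 10^7

Let w = z + x = 766.5. δw = √(δz² + δx²) = √(824 + 0.0237) = 28.7, so δw/w = 0.0374.
Q is then a monomial in w, u, b:
δQ/Q = √((δw/w)² + (-1·δu/u)² + (3·δb/b)²) = √(0.00140 + 0.00343 + 0.00930) = 0.119
Q = 3.272e+07, so δQ = 0.119 × 3.272e+07 = 3.89e+06.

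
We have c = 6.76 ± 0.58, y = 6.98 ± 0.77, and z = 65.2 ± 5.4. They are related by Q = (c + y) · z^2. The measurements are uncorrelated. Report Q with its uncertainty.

Let u = c + y = 13.7. δu = √(δc² + δy²) = √(0.336 + 0.593) = 0.964, so δu/u = 0.0702.
Q is then a monomial in u, z:
δQ/Q = √((δu/u)² + (2·δz/z)²) = √(0.00492 + 0.0274) = 0.180
Q = 58400, so δQ = 0.180 × 58400 = 10500.

58400 ± 10500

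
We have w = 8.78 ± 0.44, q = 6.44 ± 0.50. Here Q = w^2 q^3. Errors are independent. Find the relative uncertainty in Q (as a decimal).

Q is a product of powers, so relative uncertainties combine in quadrature:
  (2·δw/w)² = (2×0.0501)² = 0.0100;  (3·δq/q)² = (3×0.0776)² = 0.0543
δQ/Q = √(0.0643) = 0.254

0.254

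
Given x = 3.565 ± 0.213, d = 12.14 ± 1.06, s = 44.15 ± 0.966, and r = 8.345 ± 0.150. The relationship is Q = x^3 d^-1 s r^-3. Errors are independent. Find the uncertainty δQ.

Each factor contributes (exponent × relative error)² to (δQ/Q)²:
  (3·δx/x)² = (3×0.0597)² = 0.0321;  (-1·δd/d)² = (-1×0.0873)² = 0.00762;  (1·δs/s)² = (1×0.0219)² = 0.000479;  (-3·δr/r)² = (-3×0.0180)² = 0.00291
δQ/Q = √(0.0431) = 0.208
Q = 0.2835, so δQ = 0.208 × 0.2835 = 0.0589.

0.0589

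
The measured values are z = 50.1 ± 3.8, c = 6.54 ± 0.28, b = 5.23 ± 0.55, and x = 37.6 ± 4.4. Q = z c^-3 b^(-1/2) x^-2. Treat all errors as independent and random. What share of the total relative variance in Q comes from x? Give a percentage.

68.6%

(δQ/Q)² = (1·δz/z)² + (-3·δc/c)² + (−½·δb/b)² + (-2·δx/x)²
  z term: (1×0.0758)² = 0.00575
  c term: (-3×0.0428)² = 0.0165
  b term: (-0.5×0.105)² = 0.00276
  x term: (-2×0.117)² = 0.0548
Total = 0.0798. Share from x = 0.0548/0.0798 = 0.686.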